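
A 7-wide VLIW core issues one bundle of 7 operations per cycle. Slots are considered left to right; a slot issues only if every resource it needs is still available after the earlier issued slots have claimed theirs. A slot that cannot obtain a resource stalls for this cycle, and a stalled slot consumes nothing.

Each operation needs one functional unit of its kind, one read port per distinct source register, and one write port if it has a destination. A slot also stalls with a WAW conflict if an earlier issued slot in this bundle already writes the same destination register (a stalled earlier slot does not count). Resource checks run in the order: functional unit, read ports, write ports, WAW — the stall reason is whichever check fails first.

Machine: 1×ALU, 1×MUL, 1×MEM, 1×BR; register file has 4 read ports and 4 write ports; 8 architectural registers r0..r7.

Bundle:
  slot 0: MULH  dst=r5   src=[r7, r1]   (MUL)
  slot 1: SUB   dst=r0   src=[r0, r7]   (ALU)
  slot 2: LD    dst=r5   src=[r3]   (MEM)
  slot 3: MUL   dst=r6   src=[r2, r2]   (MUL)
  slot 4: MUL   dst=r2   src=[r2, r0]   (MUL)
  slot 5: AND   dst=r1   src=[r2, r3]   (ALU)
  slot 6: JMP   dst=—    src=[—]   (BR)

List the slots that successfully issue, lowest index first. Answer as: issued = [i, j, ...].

issued = [0, 1, 6]

(0) want 1×MUL +2rd +1wr — yes → AL1|MU0|ME1|BR1|rd2|wr3
(1) want 1×ALU +2rd +1wr — yes → AL0|MU0|ME1|BR1|rd0|wr2
(2) want 1×MEM +1rd +1wr — RD_PORT → AL0|MU0|ME1|BR1|rd0|wr2
(3) want 1×MUL +1rd +1wr — FU → AL0|MU0|ME1|BR1|rd0|wr2
(4) want 1×MUL +2rd +1wr — FU → AL0|MU0|ME1|BR1|rd0|wr2
(5) want 1×ALU +2rd +1wr — FU → AL0|MU0|ME1|BR1|rd0|wr2
(6) want 1×BR +0rd +0wr — yes → AL0|MU0|ME1|BR0|rd0|wr2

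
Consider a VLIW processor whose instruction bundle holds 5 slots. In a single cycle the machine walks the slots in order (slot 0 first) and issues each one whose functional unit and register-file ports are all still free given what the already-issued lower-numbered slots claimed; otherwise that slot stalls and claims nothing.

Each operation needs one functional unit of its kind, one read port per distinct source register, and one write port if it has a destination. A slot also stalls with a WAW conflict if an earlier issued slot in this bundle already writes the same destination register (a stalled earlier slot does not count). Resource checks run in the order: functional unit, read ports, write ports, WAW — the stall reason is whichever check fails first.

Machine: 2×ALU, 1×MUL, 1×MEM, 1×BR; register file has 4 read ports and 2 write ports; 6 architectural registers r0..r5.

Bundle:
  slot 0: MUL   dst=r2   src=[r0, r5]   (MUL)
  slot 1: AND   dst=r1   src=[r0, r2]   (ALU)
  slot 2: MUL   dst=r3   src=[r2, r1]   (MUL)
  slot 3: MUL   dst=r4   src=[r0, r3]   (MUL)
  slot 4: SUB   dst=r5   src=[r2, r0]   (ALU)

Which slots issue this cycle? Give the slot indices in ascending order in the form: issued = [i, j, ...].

issued = [0, 1]

  0. MUL→r2 ⇒ go  {2A/0Mu/1Ld/1B | 2r 1w}
  1. ALU→r1 ⇒ go  {1A/0Mu/1Ld/1B | 0r 0w}
  2. MUL→r3 ⇒ no(FU)  {1A/0Mu/1Ld/1B | 0r 0w}
  3. MUL→r4 ⇒ no(FU)  {1A/0Mu/1Ld/1B | 0r 0w}
  4. ALU→r5 ⇒ no(RD_PORT)  {1A/0Mu/1Ld/1B | 0r 0w}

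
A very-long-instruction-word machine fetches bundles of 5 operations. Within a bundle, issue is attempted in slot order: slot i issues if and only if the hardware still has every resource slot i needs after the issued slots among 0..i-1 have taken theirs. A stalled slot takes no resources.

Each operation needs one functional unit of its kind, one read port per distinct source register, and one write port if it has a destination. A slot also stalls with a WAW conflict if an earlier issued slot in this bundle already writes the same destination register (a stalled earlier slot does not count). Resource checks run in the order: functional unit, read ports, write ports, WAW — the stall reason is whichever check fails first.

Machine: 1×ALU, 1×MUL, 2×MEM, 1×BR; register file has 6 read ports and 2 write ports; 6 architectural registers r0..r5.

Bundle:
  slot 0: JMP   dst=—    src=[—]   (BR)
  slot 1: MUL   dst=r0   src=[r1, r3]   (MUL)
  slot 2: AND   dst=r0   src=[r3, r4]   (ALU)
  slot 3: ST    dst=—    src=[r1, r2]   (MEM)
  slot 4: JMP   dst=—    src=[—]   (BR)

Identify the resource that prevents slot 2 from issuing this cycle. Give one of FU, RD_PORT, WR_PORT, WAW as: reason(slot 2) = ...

reason(slot 2) = WAW

slot 0 (BR): ISSUE — free A1,Mu1,Ld2,B0 rp6 wp2
slot 1 (MUL): ISSUE — free A1,Mu0,Ld2,B0 rp4 wp1
slot 2 (ALU): stall WAW — free A1,Mu0,Ld2,B0 rp4 wp1
slot 3 (MEM): ISSUE — free A1,Mu0,Ld1,B0 rp2 wp1
slot 4 (BR): stall FU — free A1,Mu0,Ld1,B0 rp2 wp1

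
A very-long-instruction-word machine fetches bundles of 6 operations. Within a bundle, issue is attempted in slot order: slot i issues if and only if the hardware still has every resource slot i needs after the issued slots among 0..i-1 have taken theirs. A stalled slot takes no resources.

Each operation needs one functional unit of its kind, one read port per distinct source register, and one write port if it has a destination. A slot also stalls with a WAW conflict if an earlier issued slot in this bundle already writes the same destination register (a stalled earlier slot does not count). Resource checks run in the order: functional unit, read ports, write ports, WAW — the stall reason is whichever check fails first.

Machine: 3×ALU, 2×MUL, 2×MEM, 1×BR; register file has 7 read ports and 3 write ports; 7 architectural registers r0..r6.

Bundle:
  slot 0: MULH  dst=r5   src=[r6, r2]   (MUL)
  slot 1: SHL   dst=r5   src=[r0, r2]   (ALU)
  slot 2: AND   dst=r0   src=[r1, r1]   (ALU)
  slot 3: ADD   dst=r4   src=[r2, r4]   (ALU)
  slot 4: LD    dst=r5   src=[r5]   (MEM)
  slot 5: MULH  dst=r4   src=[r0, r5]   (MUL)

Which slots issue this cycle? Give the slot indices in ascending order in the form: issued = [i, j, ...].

issued = [0, 2, 3]

[0] MUL needs rd=2 wr=1: ok; after: ALU=3 MUL=1 MEM=2 BR=1, R=5, W=2
[1] ALU needs rd=2 wr=1: WAW; after: ALU=3 MUL=1 MEM=2 BR=1, R=5, W=2
[2] ALU needs rd=1 wr=1: ok; after: ALU=2 MUL=1 MEM=2 BR=1, R=4, W=1
[3] ALU needs rd=2 wr=1: ok; after: ALU=1 MUL=1 MEM=2 BR=1, R=2, W=0
[4] MEM needs rd=1 wr=1: WR_PORT; after: ALU=1 MUL=1 MEM=2 BR=1, R=2, W=0
[5] MUL needs rd=2 wr=1: WR_PORT; after: ALU=1 MUL=1 MEM=2 BR=1, R=2, W=0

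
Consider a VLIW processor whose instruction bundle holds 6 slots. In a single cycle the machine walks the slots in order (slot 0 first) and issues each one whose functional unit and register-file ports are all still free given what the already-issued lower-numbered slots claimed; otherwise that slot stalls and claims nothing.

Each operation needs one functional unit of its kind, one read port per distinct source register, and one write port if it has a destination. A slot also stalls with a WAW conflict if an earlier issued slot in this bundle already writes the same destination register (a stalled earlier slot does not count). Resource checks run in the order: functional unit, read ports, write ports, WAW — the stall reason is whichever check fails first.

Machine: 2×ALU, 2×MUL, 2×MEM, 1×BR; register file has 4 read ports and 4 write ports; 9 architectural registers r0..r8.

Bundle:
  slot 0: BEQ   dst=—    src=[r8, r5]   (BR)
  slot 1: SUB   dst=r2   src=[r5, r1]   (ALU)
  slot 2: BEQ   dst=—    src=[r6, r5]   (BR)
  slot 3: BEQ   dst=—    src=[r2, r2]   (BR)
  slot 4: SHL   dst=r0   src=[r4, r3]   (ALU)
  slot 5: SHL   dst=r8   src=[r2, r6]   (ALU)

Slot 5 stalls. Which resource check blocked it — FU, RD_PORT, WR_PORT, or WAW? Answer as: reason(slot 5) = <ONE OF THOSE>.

[0] BR needs rd=2 wr=0: ok; after: ALU=2 MUL=2 MEM=2 BR=0, R=2, W=4
[1] ALU needs rd=2 wr=1: ok; after: ALU=1 MUL=2 MEM=2 BR=0, R=0, W=3
[2] BR needs rd=2 wr=0: FU; after: ALU=1 MUL=2 MEM=2 BR=0, R=0, W=3
[3] BR needs rd=1 wr=0: FU; after: ALU=1 MUL=2 MEM=2 BR=0, R=0, W=3
[4] ALU needs rd=2 wr=1: RD_PORT; after: ALU=1 MUL=2 MEM=2 BR=0, R=0, W=3
[5] ALU needs rd=2 wr=1: RD_PORT; after: ALU=1 MUL=2 MEM=2 BR=0, R=0, W=3

reason(slot 5) = RD_PORT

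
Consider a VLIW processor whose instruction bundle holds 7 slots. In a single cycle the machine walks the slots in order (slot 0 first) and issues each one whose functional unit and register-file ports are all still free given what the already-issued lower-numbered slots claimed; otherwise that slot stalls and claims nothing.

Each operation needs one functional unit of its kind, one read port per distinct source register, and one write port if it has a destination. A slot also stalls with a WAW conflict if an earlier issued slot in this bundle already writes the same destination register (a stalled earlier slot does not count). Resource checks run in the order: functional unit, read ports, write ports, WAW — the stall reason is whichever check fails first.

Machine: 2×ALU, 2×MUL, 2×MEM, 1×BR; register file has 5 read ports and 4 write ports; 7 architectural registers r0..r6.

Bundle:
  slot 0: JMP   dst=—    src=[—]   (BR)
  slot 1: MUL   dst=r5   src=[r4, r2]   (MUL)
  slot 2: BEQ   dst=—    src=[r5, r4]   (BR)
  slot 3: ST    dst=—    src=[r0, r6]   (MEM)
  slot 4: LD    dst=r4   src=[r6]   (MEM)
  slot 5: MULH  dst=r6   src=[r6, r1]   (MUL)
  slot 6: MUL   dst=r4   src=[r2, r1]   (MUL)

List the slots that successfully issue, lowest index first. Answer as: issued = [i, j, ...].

issued = [0, 1, 3, 4]

(0) want 1×BR +0rd +0wr — yes → AL2|MU2|ME2|BR0|rd5|wr4
(1) want 1×MUL +2rd +1wr — yes → AL2|MU1|ME2|BR0|rd3|wr3
(2) want 1×BR +2rd +0wr — FU → AL2|MU1|ME2|BR0|rd3|wr3
(3) want 1×MEM +2rd +0wr — yes → AL2|MU1|ME1|BR0|rd1|wr3
(4) want 1×MEM +1rd +1wr — yes → AL2|MU1|ME0|BR0|rd0|wr2
(5) want 1×MUL +2rd +1wr — RD_PORT → AL2|MU1|ME0|BR0|rd0|wr2
(6) want 1×MUL +2rd +1wr — RD_PORT → AL2|MU1|ME0|BR0|rd0|wr2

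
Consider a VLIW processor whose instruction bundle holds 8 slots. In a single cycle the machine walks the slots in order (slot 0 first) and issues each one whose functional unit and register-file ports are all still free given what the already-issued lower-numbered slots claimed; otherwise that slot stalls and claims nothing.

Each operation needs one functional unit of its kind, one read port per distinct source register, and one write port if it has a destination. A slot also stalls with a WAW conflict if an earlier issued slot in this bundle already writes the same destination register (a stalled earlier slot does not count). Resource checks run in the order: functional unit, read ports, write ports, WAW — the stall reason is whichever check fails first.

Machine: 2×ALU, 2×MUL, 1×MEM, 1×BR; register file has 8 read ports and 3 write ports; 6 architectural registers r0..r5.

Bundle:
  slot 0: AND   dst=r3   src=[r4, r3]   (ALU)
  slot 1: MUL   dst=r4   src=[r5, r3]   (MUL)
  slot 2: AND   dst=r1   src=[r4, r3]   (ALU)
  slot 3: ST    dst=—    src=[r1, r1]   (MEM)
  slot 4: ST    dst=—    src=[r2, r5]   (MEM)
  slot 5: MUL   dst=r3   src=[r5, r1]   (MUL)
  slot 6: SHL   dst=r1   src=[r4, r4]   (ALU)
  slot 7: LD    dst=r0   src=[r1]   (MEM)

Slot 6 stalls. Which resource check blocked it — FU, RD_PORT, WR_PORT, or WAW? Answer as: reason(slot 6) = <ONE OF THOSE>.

reason(slot 6) = FU

#0 ALU src=r4,r3 dispatched  <A:1 Mu:2 Ld:1 B:1 rd:6 wr:2>
#1 MUL src=r5,r3 dispatched  <A:1 Mu:1 Ld:1 B:1 rd:4 wr:1>
#2 ALU src=r4,r3 dispatched  <A:0 Mu:1 Ld:1 B:1 rd:2 wr:0>
#3 MEM src=r1,r1 dispatched  <A:0 Mu:1 Ld:0 B:1 rd:1 wr:0>
#4 MEM src=r2,r5 held:FU  <A:0 Mu:1 Ld:0 B:1 rd:1 wr:0>
#5 MUL src=r5,r1 held:RD_PORT  <A:0 Mu:1 Ld:0 B:1 rd:1 wr:0>
#6 ALU src=r4,r4 held:FU  <A:0 Mu:1 Ld:0 B:1 rd:1 wr:0>
#7 MEM src=r1 held:FU  <A:0 Mu:1 Ld:0 B:1 rd:1 wr:0>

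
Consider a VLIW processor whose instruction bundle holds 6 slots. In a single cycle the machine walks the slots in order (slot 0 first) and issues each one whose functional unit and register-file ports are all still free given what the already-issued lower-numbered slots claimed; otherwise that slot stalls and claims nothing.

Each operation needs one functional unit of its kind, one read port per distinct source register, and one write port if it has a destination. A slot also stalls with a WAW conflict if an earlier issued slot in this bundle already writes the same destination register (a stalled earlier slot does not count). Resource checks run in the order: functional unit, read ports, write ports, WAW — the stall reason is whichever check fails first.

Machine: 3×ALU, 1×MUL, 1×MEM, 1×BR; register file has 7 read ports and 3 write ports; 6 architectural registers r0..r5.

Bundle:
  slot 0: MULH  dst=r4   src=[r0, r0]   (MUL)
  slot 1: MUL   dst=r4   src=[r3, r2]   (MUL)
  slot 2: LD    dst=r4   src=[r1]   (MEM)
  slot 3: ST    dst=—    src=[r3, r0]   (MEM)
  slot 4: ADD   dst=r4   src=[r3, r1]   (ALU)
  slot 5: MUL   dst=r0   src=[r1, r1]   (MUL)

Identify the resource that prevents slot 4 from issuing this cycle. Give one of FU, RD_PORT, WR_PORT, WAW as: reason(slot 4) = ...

reason(slot 4) = WAW

slot 0 (MUL): ISSUE — free A3,Mu0,Ld1,B1 rp6 wp2
slot 1 (MUL): stall FU — free A3,Mu0,Ld1,B1 rp6 wp2
slot 2 (MEM): stall WAW — free A3,Mu0,Ld1,B1 rp6 wp2
slot 3 (MEM): ISSUE — free A3,Mu0,Ld0,B1 rp4 wp2
slot 4 (ALU): stall WAW — free A3,Mu0,Ld0,B1 rp4 wp2
slot 5 (MUL): stall FU — free A3,Mu0,Ld0,B1 rp4 wp2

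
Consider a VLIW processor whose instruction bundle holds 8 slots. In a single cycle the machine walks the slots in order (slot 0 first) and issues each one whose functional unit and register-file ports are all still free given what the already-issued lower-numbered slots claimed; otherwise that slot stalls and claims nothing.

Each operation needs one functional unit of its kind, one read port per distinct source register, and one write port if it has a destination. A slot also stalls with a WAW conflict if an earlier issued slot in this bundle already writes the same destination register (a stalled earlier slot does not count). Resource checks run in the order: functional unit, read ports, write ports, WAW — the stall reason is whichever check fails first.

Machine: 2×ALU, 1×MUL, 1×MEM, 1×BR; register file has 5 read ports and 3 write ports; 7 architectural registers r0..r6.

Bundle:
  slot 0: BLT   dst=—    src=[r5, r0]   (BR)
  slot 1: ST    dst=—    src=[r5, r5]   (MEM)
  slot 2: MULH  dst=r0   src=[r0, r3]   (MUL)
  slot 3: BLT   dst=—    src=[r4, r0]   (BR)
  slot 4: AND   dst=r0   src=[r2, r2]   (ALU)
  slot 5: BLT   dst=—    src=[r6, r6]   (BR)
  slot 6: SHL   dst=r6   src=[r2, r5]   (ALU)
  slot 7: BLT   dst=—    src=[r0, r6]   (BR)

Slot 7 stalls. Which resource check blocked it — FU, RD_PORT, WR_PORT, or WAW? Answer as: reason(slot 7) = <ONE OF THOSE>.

reason(slot 7) = FU

slot 0 (BR): ISSUE — free A2,Mu1,Ld1,B0 rp3 wp3
slot 1 (MEM): ISSUE — free A2,Mu1,Ld0,B0 rp2 wp3
slot 2 (MUL): ISSUE — free A2,Mu0,Ld0,B0 rp0 wp2
slot 3 (BR): stall FU — free A2,Mu0,Ld0,B0 rp0 wp2
slot 4 (ALU): stall RD_PORT — free A2,Mu0,Ld0,B0 rp0 wp2
slot 5 (BR): stall FU — free A2,Mu0,Ld0,B0 rp0 wp2
slot 6 (ALU): stall RD_PORT — free A2,Mu0,Ld0,B0 rp0 wp2
slot 7 (BR): stall FU — free A2,Mu0,Ld0,B0 rp0 wp2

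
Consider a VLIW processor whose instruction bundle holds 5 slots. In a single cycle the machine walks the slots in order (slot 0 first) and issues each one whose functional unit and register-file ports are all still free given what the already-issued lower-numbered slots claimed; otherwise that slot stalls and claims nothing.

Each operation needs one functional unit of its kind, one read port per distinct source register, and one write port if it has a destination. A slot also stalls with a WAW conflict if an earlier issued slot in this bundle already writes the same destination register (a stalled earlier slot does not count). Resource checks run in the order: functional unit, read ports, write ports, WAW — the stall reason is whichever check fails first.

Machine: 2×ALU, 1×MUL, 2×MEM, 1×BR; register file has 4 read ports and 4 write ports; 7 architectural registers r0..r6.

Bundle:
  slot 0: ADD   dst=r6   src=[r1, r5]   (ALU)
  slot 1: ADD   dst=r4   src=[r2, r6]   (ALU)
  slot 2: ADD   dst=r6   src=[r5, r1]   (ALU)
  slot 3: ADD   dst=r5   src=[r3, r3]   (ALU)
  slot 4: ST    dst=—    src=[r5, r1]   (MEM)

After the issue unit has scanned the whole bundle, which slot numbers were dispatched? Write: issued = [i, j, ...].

issued = [0, 1]

slot 0 (ALU): ISSUE — free A1,Mu1,Ld2,B1 rp2 wp3
slot 1 (ALU): ISSUE — free A0,Mu1,Ld2,B1 rp0 wp2
slot 2 (ALU): stall FU — free A0,Mu1,Ld2,B1 rp0 wp2
slot 3 (ALU): stall FU — free A0,Mu1,Ld2,B1 rp0 wp2
slot 4 (MEM): stall RD_PORT — free A0,Mu1,Ld2,B1 rp0 wp2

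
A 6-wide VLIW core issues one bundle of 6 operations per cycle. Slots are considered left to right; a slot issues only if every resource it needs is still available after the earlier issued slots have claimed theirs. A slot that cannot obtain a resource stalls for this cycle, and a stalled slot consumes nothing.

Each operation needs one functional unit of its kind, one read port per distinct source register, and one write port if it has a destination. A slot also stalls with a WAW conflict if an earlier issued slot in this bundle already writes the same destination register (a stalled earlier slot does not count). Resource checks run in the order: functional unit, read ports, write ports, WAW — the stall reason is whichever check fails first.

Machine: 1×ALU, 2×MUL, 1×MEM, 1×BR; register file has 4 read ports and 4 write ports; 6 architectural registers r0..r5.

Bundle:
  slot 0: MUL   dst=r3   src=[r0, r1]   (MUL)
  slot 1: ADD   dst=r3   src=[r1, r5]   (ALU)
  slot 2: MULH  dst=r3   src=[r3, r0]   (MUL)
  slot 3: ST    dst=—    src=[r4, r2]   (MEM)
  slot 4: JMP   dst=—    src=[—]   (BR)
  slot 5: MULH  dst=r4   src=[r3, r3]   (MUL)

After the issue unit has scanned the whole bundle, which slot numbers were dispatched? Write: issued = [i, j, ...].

issued = [0, 3, 4]

  0. MUL→r3 ⇒ go  {1A/1Mu/1Ld/1B | 2r 3w}
  1. ALU→r3 ⇒ no(WAW)  {1A/1Mu/1Ld/1B | 2r 3w}
  2. MUL→r3 ⇒ no(WAW)  {1A/1Mu/1Ld/1B | 2r 3w}
  3. MEM ⇒ go  {1A/1Mu/0Ld/1B | 0r 3w}
  4. BR ⇒ go  {1A/1Mu/0Ld/0B | 0r 3w}
  5. MUL→r4 ⇒ no(RD_PORT)  {1A/1Mu/0Ld/0B | 0r 3w}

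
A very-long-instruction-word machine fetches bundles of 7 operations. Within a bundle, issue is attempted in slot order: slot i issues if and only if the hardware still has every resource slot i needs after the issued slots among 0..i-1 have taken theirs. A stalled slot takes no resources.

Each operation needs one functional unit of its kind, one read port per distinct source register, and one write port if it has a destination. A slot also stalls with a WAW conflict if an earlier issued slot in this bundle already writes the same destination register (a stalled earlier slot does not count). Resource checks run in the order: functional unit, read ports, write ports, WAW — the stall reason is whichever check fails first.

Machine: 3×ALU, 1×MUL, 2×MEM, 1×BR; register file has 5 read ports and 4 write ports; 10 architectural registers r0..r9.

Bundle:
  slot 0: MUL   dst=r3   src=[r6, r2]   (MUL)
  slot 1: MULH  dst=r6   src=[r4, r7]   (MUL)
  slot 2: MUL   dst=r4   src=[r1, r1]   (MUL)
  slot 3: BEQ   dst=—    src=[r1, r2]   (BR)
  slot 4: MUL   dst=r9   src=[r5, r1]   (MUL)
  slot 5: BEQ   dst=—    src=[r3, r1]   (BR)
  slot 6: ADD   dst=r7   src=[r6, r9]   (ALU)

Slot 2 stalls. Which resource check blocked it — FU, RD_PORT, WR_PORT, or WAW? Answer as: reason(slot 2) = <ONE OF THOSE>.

reason(slot 2) = FU

#0 MUL src=r6,r2 dispatched  <A:3 Mu:0 Ld:2 B:1 rd:3 wr:3>
#1 MUL src=r4,r7 held:FU  <A:3 Mu:0 Ld:2 B:1 rd:3 wr:3>
#2 MUL src=r1,r1 held:FU  <A:3 Mu:0 Ld:2 B:1 rd:3 wr:3>
#3 BR src=r1,r2 dispatched  <A:3 Mu:0 Ld:2 B:0 rd:1 wr:3>
#4 MUL src=r5,r1 held:FU  <A:3 Mu:0 Ld:2 B:0 rd:1 wr:3>
#5 BR src=r3,r1 held:FU  <A:3 Mu:0 Ld:2 B:0 rd:1 wr:3>
#6 ALU src=r6,r9 held:RD_PORT  <A:3 Mu:0 Ld:2 B:0 rd:1 wr:3>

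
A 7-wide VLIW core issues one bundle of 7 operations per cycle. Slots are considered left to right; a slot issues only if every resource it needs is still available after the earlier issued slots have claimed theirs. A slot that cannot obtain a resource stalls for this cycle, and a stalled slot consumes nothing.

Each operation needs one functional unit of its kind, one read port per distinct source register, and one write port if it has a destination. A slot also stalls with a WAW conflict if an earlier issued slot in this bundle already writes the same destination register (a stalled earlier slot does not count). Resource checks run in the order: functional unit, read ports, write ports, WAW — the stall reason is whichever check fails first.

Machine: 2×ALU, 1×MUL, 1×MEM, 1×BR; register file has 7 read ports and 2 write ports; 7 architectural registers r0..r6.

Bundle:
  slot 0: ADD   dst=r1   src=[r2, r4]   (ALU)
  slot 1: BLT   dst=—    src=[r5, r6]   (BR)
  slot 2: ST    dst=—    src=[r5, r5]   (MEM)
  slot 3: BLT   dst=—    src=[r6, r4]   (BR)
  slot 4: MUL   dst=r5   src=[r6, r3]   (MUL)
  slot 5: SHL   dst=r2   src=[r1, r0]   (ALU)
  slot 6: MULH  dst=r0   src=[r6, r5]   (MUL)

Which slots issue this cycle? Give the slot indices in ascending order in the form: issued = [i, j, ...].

slot 0 (ALU): ISSUE — free A1,Mu1,Ld1,B1 rp5 wp1
slot 1 (BR): ISSUE — free A1,Mu1,Ld1,B0 rp3 wp1
slot 2 (MEM): ISSUE — free A1,Mu1,Ld0,B0 rp2 wp1
slot 3 (BR): stall FU — free A1,Mu1,Ld0,B0 rp2 wp1
slot 4 (MUL): ISSUE — free A1,Mu0,Ld0,B0 rp0 wp0
slot 5 (ALU): stall RD_PORT — free A1,Mu0,Ld0,B0 rp0 wp0
slot 6 (MUL): stall FU — free A1,Mu0,Ld0,B0 rp0 wp0

issued = [0, 1, 2, 4]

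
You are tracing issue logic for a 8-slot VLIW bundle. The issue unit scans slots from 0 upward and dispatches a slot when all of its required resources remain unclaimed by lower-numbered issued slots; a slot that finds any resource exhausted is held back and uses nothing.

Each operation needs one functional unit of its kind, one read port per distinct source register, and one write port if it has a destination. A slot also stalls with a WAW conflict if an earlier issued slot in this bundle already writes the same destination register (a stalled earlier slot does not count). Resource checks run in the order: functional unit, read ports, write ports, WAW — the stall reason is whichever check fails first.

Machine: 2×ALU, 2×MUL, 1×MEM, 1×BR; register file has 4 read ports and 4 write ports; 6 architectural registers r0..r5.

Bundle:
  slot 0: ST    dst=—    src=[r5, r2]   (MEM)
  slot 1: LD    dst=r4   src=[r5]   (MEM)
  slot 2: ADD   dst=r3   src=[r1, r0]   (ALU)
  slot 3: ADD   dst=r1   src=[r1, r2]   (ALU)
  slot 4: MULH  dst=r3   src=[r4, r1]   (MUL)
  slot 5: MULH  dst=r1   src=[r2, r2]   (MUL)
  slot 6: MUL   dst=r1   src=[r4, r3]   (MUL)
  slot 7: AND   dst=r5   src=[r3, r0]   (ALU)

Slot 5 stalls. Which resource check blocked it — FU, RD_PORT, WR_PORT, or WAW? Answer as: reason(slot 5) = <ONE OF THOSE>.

reason(slot 5) = RD_PORT

  0. MEM ⇒ go  {2A/2Mu/0Ld/1B | 2r 4w}
  1. MEM→r4 ⇒ no(FU)  {2A/2Mu/0Ld/1B | 2r 4w}
  2. ALU→r3 ⇒ go  {1A/2Mu/0Ld/1B | 0r 3w}
  3. ALU→r1 ⇒ no(RD_PORT)  {1A/2Mu/0Ld/1B | 0r 3w}
  4. MUL→r3 ⇒ no(RD_PORT)  {1A/2Mu/0Ld/1B | 0r 3w}
  5. MUL→r1 ⇒ no(RD_PORT)  {1A/2Mu/0Ld/1B | 0r 3w}
  6. MUL→r1 ⇒ no(RD_PORT)  {1A/2Mu/0Ld/1B | 0r 3w}
  7. ALU→r5 ⇒ no(RD_PORT)  {1A/2Mu/0Ld/1B | 0r 3w}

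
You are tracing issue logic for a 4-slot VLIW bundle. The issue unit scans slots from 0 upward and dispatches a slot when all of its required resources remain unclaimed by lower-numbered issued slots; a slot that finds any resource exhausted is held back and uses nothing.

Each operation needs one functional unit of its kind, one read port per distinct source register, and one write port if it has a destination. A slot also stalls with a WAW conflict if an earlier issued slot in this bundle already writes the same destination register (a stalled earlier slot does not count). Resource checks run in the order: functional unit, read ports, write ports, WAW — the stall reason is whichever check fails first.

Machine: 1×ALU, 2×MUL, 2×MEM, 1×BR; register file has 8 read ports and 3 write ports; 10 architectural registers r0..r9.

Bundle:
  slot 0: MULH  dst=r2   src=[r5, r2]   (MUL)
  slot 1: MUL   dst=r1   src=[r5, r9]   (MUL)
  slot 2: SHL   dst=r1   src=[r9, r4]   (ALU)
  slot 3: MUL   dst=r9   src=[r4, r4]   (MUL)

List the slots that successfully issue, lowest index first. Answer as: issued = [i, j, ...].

issued = [0, 1]

slot 0 (MUL): ISSUE — free A1,Mu1,Ld2,B1 rp6 wp2
slot 1 (MUL): ISSUE — free A1,Mu0,Ld2,B1 rp4 wp1
slot 2 (ALU): stall WAW — free A1,Mu0,Ld2,B1 rp4 wp1
slot 3 (MUL): stall FU — free A1,Mu0,Ld2,B1 rp4 wp1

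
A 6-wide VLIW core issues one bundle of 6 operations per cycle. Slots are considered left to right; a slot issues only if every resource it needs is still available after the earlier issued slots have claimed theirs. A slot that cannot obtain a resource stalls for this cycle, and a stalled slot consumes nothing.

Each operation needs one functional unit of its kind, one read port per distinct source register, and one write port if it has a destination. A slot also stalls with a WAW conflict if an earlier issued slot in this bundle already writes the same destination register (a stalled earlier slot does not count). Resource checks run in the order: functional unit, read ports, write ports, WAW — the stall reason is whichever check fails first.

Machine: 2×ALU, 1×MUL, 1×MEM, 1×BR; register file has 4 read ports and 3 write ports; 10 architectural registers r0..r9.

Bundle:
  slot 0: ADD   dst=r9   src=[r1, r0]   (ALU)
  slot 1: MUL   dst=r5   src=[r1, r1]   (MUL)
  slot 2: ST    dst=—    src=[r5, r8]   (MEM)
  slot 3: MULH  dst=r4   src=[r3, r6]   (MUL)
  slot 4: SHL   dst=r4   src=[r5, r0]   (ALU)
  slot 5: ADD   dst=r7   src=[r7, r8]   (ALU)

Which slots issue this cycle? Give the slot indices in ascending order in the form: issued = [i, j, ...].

issued = [0, 1]

(0) want 1×ALU +2rd +1wr — yes → AL1|MU1|ME1|BR1|rd2|wr2
(1) want 1×MUL +1rd +1wr — yes → AL1|MU0|ME1|BR1|rd1|wr1
(2) want 1×MEM +2rd +0wr — RD_PORT → AL1|MU0|ME1|BR1|rd1|wr1
(3) want 1×MUL +2rd +1wr — FU → AL1|MU0|ME1|BR1|rd1|wr1
(4) want 1×ALU +2rd +1wr — RD_PORT → AL1|MU0|ME1|BR1|rd1|wr1
(5) want 1×ALU +2rd +1wr — RD_PORT → AL1|MU0|ME1|BR1|rd1|wr1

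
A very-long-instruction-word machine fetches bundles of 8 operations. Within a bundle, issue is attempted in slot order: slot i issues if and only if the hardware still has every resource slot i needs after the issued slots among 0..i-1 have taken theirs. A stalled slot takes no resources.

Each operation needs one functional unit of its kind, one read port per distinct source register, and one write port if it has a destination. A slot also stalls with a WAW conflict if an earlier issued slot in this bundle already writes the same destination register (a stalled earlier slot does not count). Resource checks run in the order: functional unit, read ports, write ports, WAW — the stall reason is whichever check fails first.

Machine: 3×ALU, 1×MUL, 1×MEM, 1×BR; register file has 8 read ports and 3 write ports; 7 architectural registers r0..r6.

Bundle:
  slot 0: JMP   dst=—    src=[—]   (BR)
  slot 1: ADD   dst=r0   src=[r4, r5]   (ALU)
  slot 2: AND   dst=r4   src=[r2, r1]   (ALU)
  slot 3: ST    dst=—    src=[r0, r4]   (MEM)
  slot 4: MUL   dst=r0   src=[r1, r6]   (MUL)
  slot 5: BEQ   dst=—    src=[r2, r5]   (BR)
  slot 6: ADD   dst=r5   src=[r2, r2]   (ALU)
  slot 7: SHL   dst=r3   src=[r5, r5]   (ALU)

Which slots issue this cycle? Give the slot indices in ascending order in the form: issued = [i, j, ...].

issued = [0, 1, 2, 3, 6]

#0 BR src=- dispatched  <A:3 Mu:1 Ld:1 B:0 rd:8 wr:3>
#1 ALU src=r4,r5 dispatched  <A:2 Mu:1 Ld:1 B:0 rd:6 wr:2>
#2 ALU src=r2,r1 dispatched  <A:1 Mu:1 Ld:1 B:0 rd:4 wr:1>
#3 MEM src=r0,r4 dispatched  <A:1 Mu:1 Ld:0 B:0 rd:2 wr:1>
#4 MUL src=r1,r6 held:WAW  <A:1 Mu:1 Ld:0 B:0 rd:2 wr:1>
#5 BR src=r2,r5 held:FU  <A:1 Mu:1 Ld:0 B:0 rd:2 wr:1>
#6 ALU src=r2,r2 dispatched  <A:0 Mu:1 Ld:0 B:0 rd:1 wr:0>
#7 ALU src=r5,r5 held:FU  <A:0 Mu:1 Ld:0 B:0 rd:1 wr:0>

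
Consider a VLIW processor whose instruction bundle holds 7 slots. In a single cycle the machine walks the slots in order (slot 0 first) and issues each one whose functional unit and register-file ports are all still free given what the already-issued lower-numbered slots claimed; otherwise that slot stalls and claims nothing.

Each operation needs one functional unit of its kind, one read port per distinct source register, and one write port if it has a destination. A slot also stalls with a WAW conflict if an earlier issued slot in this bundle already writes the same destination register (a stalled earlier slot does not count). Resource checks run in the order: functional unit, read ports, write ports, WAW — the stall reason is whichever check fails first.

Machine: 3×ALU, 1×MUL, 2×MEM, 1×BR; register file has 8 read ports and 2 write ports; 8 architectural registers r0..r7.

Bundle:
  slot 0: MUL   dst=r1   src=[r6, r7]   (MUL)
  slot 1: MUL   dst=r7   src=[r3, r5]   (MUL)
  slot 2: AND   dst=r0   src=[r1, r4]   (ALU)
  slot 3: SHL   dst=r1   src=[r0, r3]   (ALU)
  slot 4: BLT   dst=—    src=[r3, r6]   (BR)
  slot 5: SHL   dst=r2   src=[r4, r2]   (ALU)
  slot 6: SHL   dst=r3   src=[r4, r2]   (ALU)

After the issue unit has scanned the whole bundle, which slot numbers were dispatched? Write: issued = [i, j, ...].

issued = [0, 2, 4]

slot 0 (MUL): ISSUE — free A3,Mu0,Ld2,B1 rp6 wp1
slot 1 (MUL): stall FU — free A3,Mu0,Ld2,B1 rp6 wp1
slot 2 (ALU): ISSUE — free A2,Mu0,Ld2,B1 rp4 wp0
slot 3 (ALU): stall WR_PORT — free A2,Mu0,Ld2,B1 rp4 wp0
slot 4 (BR): ISSUE — free A2,Mu0,Ld2,B0 rp2 wp0
slot 5 (ALU): stall WR_PORT — free A2,Mu0,Ld2,B0 rp2 wp0
slot 6 (ALU): stall WR_PORT — free A2,Mu0,Ld2,B0 rp2 wp0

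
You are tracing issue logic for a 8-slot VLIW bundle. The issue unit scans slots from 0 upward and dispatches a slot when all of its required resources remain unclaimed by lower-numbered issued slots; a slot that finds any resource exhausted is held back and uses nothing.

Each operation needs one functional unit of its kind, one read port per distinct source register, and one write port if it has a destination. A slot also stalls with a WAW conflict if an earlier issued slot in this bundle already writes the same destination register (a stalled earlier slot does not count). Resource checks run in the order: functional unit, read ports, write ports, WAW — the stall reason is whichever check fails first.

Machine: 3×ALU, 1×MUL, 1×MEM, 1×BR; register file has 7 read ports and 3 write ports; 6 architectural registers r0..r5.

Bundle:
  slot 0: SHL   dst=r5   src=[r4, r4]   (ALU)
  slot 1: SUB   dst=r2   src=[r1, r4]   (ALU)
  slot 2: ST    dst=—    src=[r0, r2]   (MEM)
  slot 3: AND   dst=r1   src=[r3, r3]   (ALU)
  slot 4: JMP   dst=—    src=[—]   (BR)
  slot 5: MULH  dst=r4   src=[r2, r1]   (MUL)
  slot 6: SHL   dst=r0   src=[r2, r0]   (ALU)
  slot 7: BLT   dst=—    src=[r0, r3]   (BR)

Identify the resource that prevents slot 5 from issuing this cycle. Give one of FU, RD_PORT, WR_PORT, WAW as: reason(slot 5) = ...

reason(slot 5) = RD_PORT

(0) want 1×ALU +1rd +1wr — yes → AL2|MU1|ME1|BR1|rd6|wr2
(1) want 1×ALU +2rd +1wr — yes → AL1|MU1|ME1|BR1|rd4|wr1
(2) want 1×MEM +2rd +0wr — yes → AL1|MU1|ME0|BR1|rd2|wr1
(3) want 1×ALU +1rd +1wr — yes → AL0|MU1|ME0|BR1|rd1|wr0
(4) want 1×BR +0rd +0wr — yes → AL0|MU1|ME0|BR0|rd1|wr0
(5) want 1×MUL +2rd +1wr — RD_PORT → AL0|MU1|ME0|BR0|rd1|wr0
(6) want 1×ALU +2rd +1wr — FU → AL0|MU1|ME0|BR0|rd1|wr0
(7) want 1×BR +2rd +0wr — FU → AL0|MU1|ME0|BR0|rd1|wr0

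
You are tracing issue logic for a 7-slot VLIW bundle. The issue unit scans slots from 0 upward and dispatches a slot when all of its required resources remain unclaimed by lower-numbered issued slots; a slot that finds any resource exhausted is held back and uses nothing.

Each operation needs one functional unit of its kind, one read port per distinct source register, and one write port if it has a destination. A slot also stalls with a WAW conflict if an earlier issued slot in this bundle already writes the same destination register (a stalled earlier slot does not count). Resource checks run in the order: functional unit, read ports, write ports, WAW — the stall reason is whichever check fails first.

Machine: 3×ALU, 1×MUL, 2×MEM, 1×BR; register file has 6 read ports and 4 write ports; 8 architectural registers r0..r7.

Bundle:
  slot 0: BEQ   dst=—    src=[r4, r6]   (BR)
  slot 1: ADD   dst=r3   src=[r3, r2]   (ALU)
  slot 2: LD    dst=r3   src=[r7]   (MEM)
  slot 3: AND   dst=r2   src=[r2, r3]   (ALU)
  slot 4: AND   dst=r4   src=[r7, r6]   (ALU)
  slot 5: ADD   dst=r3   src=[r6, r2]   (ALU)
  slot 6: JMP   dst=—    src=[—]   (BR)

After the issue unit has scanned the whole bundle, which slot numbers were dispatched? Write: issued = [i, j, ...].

#0 BR src=r4,r6 dispatched  <A:3 Mu:1 Ld:2 B:0 rd:4 wr:4>
#1 ALU src=r3,r2 dispatched  <A:2 Mu:1 Ld:2 B:0 rd:2 wr:3>
#2 MEM src=r7 held:WAW  <A:2 Mu:1 Ld:2 B:0 rd:2 wr:3>
#3 ALU src=r2,r3 dispatched  <A:1 Mu:1 Ld:2 B:0 rd:0 wr:2>
#4 ALU src=r7,r6 held:RD_PORT  <A:1 Mu:1 Ld:2 B:0 rd:0 wr:2>
#5 ALU src=r6,r2 held:RD_PORT  <A:1 Mu:1 Ld:2 B:0 rd:0 wr:2>
#6 BR src=- held:FU  <A:1 Mu:1 Ld:2 B:0 rd:0 wr:2>

issued = [0, 1, 3]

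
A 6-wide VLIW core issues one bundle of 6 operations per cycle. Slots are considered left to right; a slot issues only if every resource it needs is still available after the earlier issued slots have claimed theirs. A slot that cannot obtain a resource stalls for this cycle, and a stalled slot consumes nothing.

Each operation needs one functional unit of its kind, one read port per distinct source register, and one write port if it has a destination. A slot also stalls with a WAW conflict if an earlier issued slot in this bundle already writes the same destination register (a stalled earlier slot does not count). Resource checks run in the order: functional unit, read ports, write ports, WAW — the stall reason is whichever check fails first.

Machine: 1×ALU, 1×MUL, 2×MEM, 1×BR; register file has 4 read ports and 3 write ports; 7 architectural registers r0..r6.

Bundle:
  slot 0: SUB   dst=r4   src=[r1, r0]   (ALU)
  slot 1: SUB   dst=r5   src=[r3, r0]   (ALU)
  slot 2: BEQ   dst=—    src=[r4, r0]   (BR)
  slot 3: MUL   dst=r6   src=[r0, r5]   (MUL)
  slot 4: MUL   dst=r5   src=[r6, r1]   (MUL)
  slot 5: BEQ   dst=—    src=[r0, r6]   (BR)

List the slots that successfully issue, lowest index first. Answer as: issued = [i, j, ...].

issued = [0, 2]

  0. ALU→r4 ⇒ go  {0A/1Mu/2Ld/1B | 2r 2w}
  1. ALU→r5 ⇒ no(FU)  {0A/1Mu/2Ld/1B | 2r 2w}
  2. BR ⇒ go  {0A/1Mu/2Ld/0B | 0r 2w}
  3. MUL→r6 ⇒ no(RD_PORT)  {0A/1Mu/2Ld/0B | 0r 2w}
  4. MUL→r5 ⇒ no(RD_PORT)  {0A/1Mu/2Ld/0B | 0r 2w}
  5. BR ⇒ no(FU)  {0A/1Mu/2Ld/0B | 0r 2w}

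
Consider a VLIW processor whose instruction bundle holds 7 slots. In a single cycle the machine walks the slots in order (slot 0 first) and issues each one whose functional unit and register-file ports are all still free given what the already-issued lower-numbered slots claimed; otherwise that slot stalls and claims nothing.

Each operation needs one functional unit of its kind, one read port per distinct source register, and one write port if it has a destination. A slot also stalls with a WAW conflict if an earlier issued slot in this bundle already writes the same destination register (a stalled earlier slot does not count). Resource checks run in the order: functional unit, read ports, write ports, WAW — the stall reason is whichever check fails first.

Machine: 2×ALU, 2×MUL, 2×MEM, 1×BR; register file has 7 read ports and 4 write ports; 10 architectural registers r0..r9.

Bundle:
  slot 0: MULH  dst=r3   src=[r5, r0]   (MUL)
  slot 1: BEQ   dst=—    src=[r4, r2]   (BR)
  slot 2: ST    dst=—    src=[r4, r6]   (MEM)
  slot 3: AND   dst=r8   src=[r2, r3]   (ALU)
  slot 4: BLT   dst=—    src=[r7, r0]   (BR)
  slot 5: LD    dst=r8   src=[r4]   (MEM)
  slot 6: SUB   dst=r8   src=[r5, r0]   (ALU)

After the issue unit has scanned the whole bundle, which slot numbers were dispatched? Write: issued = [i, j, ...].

slot 0 (MUL): ISSUE — free A2,Mu1,Ld2,B1 rp5 wp3
slot 1 (BR): ISSUE — free A2,Mu1,Ld2,B0 rp3 wp3
slot 2 (MEM): ISSUE — free A2,Mu1,Ld1,B0 rp1 wp3
slot 3 (ALU): stall RD_PORT — free A2,Mu1,Ld1,B0 rp1 wp3
slot 4 (BR): stall FU — free A2,Mu1,Ld1,B0 rp1 wp3
slot 5 (MEM): ISSUE — free A2,Mu1,Ld0,B0 rp0 wp2
slot 6 (ALU): stall RD_PORT — free A2,Mu1,Ld0,B0 rp0 wp2

issued = [0, 1, 2, 5]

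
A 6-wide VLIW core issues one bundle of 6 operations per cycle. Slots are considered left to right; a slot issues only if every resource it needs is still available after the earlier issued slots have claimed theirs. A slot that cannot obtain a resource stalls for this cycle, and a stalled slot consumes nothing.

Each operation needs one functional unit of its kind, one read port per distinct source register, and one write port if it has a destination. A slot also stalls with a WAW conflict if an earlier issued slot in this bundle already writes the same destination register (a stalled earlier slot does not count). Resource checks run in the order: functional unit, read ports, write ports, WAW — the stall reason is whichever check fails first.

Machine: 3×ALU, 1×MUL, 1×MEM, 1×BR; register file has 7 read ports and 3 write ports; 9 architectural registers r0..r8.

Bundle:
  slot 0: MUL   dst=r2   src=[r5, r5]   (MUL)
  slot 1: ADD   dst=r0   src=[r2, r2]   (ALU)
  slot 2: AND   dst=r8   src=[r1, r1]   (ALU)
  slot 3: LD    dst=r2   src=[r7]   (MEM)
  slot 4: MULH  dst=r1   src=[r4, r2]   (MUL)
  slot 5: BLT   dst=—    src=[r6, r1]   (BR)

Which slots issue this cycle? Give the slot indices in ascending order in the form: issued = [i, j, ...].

issued = [0, 1, 2, 5]

[0] MUL needs rd=1 wr=1: ok; after: ALU=3 MUL=0 MEM=1 BR=1, R=6, W=2
[1] ALU needs rd=1 wr=1: ok; after: ALU=2 MUL=0 MEM=1 BR=1, R=5, W=1
[2] ALU needs rd=1 wr=1: ok; after: ALU=1 MUL=0 MEM=1 BR=1, R=4, W=0
[3] MEM needs rd=1 wr=1: WR_PORT; after: ALU=1 MUL=0 MEM=1 BR=1, R=4, W=0
[4] MUL needs rd=2 wr=1: FU; after: ALU=1 MUL=0 MEM=1 BR=1, R=4, W=0
[5] BR needs rd=2 wr=0: ok; after: ALU=1 MUL=0 MEM=1 BR=0, R=2, W=0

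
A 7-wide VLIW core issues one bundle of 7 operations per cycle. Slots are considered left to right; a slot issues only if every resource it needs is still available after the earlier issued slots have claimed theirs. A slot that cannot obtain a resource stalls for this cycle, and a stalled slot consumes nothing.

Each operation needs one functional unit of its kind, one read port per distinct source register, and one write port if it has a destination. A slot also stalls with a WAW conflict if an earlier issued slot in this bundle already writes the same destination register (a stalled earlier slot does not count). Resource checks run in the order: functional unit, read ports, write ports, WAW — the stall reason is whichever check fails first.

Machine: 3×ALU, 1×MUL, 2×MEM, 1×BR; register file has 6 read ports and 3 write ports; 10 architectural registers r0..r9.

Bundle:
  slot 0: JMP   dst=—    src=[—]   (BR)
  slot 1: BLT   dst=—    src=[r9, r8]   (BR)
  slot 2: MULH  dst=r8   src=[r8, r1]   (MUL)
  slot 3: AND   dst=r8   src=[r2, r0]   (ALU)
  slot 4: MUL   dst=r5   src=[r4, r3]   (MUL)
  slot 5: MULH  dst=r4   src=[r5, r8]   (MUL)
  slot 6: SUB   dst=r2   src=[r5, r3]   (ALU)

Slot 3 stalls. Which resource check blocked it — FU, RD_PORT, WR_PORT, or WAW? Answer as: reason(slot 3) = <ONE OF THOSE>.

reason(slot 3) = WAW

[0] BR needs rd=0 wr=0: ok; after: ALU=3 MUL=1 MEM=2 BR=0, R=6, W=3
[1] BR needs rd=2 wr=0: FU; after: ALU=3 MUL=1 MEM=2 BR=0, R=6, W=3
[2] MUL needs rd=2 wr=1: ok; after: ALU=3 MUL=0 MEM=2 BR=0, R=4, W=2
[3] ALU needs rd=2 wr=1: WAW; after: ALU=3 MUL=0 MEM=2 BR=0, R=4, W=2
[4] MUL needs rd=2 wr=1: FU; after: ALU=3 MUL=0 MEM=2 BR=0, R=4, W=2
[5] MUL needs rd=2 wr=1: FU; after: ALU=3 MUL=0 MEM=2 BR=0, R=4, W=2
[6] ALU needs rd=2 wr=1: ok; after: ALU=2 MUL=0 MEM=2 BR=0, R=2, W=1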